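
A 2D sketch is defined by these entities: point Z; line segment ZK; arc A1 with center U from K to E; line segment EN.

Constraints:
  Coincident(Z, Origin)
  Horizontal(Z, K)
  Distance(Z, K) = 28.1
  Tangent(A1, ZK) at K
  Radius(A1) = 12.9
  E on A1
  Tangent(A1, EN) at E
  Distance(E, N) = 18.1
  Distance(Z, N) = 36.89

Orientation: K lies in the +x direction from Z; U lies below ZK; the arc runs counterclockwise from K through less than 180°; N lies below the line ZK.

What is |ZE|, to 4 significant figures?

21.07

Checks: |UE| = 12.90 ✓; ∠(UE, EN) = 90.00° ✓; |EN| = 18.10 ✓; |ZN| = 36.89 ✓.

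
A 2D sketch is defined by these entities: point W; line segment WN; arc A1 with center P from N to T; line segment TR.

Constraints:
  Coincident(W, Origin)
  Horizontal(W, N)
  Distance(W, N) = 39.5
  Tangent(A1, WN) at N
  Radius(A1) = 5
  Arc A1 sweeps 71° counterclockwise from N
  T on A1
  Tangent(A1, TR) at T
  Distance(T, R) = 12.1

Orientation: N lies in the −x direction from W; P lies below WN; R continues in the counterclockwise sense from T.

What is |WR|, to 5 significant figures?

50.393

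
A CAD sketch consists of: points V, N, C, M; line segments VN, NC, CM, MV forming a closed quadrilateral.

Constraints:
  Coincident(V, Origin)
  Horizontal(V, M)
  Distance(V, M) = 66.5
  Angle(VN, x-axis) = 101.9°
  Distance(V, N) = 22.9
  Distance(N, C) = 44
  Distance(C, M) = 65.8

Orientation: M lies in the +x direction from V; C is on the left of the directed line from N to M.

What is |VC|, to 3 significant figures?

59.3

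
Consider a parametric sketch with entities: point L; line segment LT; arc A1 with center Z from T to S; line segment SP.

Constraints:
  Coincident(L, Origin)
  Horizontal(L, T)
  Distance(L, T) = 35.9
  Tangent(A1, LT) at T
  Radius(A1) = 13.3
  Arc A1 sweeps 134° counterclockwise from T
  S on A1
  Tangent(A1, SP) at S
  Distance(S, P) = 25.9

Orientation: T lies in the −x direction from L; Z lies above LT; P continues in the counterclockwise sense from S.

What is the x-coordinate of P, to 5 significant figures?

-44.324

L is at the origin; L and T share the same y with |LT| = 35.9 and T on the −x side, so T = (-35.900, 0.0000). Since A1 is tangent to LT there, ZT ⟂ LT, so Z = T + (0, 13.3) = (-35.900, 13.300). On A1, T sits at bearing -90° from Z; a 134° counterclockwise sweep puts S at bearing 44°, so S = Z + 13.3·(cos 44°, sin 44°) = (-26.333, 22.539). Tangency of A1 to SP means the radius ZS is perpendicular to SP, so SP runs along (−sin 44°, cos 44°); with |SP| = 25.9, P = (-44.324, 41.170). So P.x = -44.324.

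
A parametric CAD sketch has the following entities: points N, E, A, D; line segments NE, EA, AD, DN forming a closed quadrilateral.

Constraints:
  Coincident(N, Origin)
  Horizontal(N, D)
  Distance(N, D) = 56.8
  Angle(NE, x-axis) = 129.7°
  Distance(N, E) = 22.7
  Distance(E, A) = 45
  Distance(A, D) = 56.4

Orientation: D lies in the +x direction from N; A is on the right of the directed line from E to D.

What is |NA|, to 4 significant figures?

23.55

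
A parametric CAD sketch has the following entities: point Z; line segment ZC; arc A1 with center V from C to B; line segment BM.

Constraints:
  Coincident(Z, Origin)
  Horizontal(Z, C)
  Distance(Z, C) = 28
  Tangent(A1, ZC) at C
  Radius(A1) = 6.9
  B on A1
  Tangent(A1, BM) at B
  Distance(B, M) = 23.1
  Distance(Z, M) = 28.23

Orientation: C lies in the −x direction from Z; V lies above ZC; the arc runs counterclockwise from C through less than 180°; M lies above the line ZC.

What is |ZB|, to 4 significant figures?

22.07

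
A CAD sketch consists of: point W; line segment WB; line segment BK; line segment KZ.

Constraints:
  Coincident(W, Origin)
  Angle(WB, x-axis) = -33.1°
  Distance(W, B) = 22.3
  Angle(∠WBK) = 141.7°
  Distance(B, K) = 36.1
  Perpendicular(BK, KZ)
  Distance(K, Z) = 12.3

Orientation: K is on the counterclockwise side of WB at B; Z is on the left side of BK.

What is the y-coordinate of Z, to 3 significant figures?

3.34

W is at the origin; WB runs at -33.1° with length 22.3, so B = 22.3·(cos -33.1°, sin -33.1°) = (18.7, -12.2). ∠WBK = 141.7°, so BK runs at -33.1° + (180° − 141.7°) = 5.20° from the x-axis; with |BK| = 36.1, K = B + 36.1·(cos 5.20°, sin 5.20°) = (54.6, -8.91). The perpendicularity gives KZ at right angles to BK; with |KZ| = 12.3 on the left of BK, Z = K + 12.3·(-0.0906, 0.996) = (53.5, 3.34). So Z.y = 3.34.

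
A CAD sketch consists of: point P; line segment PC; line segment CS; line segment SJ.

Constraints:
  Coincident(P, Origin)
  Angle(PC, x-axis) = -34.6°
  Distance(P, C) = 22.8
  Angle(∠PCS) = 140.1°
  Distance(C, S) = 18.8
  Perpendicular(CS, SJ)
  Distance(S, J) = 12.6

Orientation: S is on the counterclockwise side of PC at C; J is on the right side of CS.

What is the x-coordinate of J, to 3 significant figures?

38.7

∠PCS = 140.1°, so CS runs at -34.6° + (180° − 140.1°) = 5.30° from the x-axis; with |CS| = 18.8, S = C + 18.8·(cos 5.30°, sin 5.30°) = (37.5, -11.2). CS is perpendicular to SJ; with |SJ| = 12.6 on the right of CS, J = S + 12.6·(0.0924, -0.996) = (38.7, -23.8). So J.x = 38.7.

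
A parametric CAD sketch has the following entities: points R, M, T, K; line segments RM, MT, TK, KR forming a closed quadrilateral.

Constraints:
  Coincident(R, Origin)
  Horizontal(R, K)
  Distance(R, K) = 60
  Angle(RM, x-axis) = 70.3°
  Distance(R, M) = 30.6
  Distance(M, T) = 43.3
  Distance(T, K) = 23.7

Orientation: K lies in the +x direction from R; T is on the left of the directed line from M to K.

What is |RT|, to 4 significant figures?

57.82

Checks: |MT| = 43.30 ✓; |TK| = 23.70 ✓.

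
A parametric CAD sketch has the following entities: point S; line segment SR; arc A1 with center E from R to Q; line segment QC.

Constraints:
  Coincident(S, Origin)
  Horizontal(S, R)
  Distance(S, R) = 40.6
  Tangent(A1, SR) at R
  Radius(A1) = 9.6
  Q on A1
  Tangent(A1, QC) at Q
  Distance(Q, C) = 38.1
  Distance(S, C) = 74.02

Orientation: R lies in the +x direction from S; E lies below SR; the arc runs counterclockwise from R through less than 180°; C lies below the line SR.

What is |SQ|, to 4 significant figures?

37.24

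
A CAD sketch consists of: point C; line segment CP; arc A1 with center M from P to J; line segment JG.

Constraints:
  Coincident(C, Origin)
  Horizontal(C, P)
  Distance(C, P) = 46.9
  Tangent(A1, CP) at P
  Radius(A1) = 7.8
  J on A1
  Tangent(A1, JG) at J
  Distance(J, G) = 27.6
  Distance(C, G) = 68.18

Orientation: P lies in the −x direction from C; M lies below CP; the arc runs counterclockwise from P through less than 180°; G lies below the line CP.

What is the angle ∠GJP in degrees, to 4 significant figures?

139.9°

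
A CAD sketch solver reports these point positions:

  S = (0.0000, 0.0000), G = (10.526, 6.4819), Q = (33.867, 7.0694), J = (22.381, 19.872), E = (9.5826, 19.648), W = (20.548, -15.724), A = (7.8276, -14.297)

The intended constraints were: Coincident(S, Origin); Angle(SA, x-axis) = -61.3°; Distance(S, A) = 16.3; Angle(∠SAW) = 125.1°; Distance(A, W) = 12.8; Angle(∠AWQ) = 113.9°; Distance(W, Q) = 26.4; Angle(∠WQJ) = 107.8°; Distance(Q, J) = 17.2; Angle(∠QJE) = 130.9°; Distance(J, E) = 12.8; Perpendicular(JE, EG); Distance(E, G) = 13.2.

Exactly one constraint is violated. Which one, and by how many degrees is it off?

Perpendicular(JE, EG) — off by 3.10°.

S = (0.00, 0.00) ✓; SA at -61.30° ✓; |SA| = 16.30 ✓; ∠SAW = 125.1° ✓; |AW| = 12.80 ✓; ∠AWQ = 113.9° ✓; |WQ| = 26.40 ✓; ∠WQJ = 107.8° ✓; |QJ| = 17.20 ✓; ∠QJE = 130.9° ✓; |JE| = 12.80 ✓; ∠(JE, EG) = 93.10° ✗; |EG| = 13.20 ✓.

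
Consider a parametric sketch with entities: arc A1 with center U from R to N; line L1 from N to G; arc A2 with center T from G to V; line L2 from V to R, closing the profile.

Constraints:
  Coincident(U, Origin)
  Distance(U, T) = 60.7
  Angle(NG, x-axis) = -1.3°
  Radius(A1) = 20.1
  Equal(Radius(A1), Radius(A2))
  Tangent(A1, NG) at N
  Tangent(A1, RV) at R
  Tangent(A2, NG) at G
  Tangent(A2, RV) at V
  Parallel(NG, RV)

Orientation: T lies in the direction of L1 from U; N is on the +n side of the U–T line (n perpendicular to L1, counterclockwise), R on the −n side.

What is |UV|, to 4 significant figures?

63.94

The slot axis is L1's direction at -1.3°, so u = (cos -1.3°, sin -1.3°) = (0.9997, -0.02269) and n = (−sin -1.3°, cos -1.3°) = (0.02269, 0.9997). U is at the origin and T lies 60.7 along u from U, so T = 60.7·u = (60.68, -1.377). Tangency of A1 to both parallel lines with radius 20.1 puts N and R at U ± 20.1·n: N = (0.4560, 20.09), R = (-0.4560, -20.09). Equal radii place G and V the same way about T: G = T + 20.1·n = (61.14, 18.72), V = T − 20.1·n = (60.23, -21.47). Then |UV| = |V − U| = 63.94.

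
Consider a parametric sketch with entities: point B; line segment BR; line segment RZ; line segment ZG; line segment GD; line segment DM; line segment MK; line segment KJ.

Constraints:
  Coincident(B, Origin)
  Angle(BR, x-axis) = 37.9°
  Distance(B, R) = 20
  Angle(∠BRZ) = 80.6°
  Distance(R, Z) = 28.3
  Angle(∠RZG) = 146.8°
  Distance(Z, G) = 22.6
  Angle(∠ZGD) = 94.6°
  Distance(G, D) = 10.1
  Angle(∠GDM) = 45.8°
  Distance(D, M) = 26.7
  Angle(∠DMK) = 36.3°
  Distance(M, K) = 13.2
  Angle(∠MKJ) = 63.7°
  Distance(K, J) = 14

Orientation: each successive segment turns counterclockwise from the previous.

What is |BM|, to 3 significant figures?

39.4

B is at the origin; BR runs at 37.9° with length 20.0, so R = (15.8, 12.3). ∠BRZ = 80.6° gives RZ at 137° from the x-axis; with |RZ| = 28.3, Z = (-5.02, 31.5). ∠RZG = 146.8° gives ZG at 170° from the x-axis; with |ZG| = 22.6, G = (-27.3, 35.2). ∠ZGD = 94.6° gives GD at -104° from the x-axis; with |GD| = 10.1, D = (-29.8, 25.4). ∠GDM = 45.8° gives DM at 30.1° from the x-axis; with |DM| = 26.7, M = (-6.67, 38.8). Then |BM| = |M − B| = 39.4.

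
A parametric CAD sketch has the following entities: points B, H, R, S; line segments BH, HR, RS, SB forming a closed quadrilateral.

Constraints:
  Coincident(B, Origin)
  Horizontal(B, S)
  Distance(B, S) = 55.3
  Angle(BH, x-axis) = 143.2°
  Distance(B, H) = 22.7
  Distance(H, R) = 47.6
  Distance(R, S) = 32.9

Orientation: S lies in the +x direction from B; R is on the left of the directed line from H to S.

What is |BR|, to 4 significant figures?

35.13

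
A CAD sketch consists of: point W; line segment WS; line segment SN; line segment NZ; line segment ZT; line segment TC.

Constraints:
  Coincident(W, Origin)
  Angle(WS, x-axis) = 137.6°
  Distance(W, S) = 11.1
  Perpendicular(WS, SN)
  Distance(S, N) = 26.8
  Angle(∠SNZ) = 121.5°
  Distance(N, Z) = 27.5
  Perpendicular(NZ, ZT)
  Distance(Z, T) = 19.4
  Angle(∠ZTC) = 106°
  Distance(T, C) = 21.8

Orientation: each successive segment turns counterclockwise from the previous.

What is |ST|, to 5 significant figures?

41.646

∠SNZ = 121.5° gives NZ at -73.900° from the x-axis; with |NZ| = 27.5, Z = (-18.642, -38.727). NZ is perpendicular to ZT, so ZT runs at 16.100°; with |ZT| = 19.4, T = (-0.0028897, -33.347). Then |ST| = |T − S| = 41.646.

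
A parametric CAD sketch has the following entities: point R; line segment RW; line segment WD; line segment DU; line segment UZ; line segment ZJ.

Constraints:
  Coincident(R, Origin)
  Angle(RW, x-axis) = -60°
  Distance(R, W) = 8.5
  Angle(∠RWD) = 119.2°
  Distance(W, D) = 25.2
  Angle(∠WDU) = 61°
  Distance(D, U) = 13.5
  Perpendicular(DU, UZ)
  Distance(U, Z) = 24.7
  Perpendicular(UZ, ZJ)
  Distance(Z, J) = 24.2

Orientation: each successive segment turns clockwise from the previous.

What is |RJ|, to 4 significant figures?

31.53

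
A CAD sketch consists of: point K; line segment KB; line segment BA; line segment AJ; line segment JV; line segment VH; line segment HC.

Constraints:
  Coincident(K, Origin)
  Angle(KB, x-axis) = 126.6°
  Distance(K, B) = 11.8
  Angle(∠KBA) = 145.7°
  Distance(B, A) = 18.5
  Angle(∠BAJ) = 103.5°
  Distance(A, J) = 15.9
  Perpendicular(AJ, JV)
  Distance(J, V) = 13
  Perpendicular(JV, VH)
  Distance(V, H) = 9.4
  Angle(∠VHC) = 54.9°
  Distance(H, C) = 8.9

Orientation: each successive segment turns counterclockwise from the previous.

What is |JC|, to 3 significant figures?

7.14

JV ⟂ VH, so VH runs at 57.4°; with |VH| = 9.4, H = (-17.1, 3.05). ∠VHC = 54.9° gives HC at -178° from the x-axis; with |HC| = 8.9, C = (-26.0, 2.66). Then |JC| = |C − J| = 7.14.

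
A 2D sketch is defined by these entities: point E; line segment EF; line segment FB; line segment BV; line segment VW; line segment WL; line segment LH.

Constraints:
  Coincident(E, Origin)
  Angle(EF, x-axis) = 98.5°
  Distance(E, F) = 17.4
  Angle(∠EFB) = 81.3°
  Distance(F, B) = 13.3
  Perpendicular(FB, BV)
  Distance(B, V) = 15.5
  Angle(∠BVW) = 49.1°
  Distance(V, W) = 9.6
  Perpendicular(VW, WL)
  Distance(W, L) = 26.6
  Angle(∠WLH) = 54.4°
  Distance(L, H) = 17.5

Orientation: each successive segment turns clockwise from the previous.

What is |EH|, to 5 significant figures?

27.264

E is at the origin; EF runs at 98.5° with length 17.4, so F = (-2.5719, 17.209). ∠EFB = 81.3° gives FB at -0.20000° from the x-axis; with |FB| = 13.3, B = (10.728, 17.162). FB ⟂ BV, so BV runs at -90.200°; with |BV| = 15.5, V = (10.674, 1.6625). ∠BVW = 49.1° gives VW at 138.90° from the x-axis; with |VW| = 9.6, W = (3.4397, 7.9733). VW ⟂ WL, so WL runs at 48.900°; with |WL| = 26.6, L = (20.926, 28.018). ∠WLH = 54.4° gives LH at -76.700° from the x-axis; with |LH| = 17.5, H = (24.952, 10.988). Then |EH| = |H − E| = 27.264.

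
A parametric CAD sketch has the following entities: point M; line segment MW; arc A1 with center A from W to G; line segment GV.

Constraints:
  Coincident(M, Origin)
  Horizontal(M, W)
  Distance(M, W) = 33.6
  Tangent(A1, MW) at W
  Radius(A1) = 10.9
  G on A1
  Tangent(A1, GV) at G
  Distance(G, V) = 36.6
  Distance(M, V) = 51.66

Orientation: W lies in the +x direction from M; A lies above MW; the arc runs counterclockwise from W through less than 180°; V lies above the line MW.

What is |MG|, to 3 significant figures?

45.8

M is at the origin; M and W share the same y with |MW| = 33.6 and W on the +x side, so W = (33.6, 0.00). Tangency of A1 to MW means the radius AW is perpendicular to MW, so A = W + (0, 10.9) = (33.6, 10.9). Since AG ⟂ GV (tangency), |AV| = √(10.9² + 36.6²) = 38.2 regardless of where G sits on A1. So V lies on both circle(M, 51.66) and circle(A, 38.2); the above-MW intersection is V = (21.3, 47.1). G is the foot of the tangent from V: G = (42.5, 17.2).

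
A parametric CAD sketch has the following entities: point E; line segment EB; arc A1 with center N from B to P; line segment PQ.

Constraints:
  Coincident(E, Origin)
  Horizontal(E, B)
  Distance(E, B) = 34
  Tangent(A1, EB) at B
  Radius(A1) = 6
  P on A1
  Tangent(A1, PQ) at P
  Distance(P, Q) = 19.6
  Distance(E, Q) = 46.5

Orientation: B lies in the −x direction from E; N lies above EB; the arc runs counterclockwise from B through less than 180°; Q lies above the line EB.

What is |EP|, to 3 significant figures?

30.2

E is at the origin; EB is horizontal with |EB| = 34.0 and B on the −x side, so B = (-34.0, 0.00). Tangency of A1 to EB means the radius NB is perpendicular to EB, so N = B + (0, 6) = (-34.0, 6.00). Since NP ⟂ PQ (tangency), |NQ| = √(6.0² + 19.6²) = 20.5 regardless of where P sits on A1. So Q lies on both circle(E, 46.5) and circle(N, 20.5); the above-EB intersection is Q = (-38.6, 26.0). P is the foot of the tangent from Q: P = (-28.8, 8.99).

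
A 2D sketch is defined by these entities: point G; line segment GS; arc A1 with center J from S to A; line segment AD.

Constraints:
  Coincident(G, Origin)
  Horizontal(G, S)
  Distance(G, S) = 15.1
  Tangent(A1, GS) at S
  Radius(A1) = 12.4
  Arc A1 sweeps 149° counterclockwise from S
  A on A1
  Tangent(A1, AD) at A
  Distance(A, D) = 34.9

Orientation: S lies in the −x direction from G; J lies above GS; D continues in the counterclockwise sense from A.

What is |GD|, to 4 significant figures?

56.33

G is at the origin; GS is horizontal with |GS| = 15.1 and S on the −x side, so S = (-15.10, 0.000). The tangent condition forces JS to be normal to GS, so J = S + (0, 12.4) = (-15.10, 12.40). On A1, S sits at bearing -90° from J; a 149° counterclockwise sweep puts A at bearing 59°, so A = J + 12.4·(cos 59°, sin 59°) = (-8.714, 23.03). The tangent condition forces JA to be normal to AD, so AD runs along (−sin 59°, cos 59°); with |AD| = 34.9, D = (-38.63, 41.00). Then |GD| = |D − G| = 56.33.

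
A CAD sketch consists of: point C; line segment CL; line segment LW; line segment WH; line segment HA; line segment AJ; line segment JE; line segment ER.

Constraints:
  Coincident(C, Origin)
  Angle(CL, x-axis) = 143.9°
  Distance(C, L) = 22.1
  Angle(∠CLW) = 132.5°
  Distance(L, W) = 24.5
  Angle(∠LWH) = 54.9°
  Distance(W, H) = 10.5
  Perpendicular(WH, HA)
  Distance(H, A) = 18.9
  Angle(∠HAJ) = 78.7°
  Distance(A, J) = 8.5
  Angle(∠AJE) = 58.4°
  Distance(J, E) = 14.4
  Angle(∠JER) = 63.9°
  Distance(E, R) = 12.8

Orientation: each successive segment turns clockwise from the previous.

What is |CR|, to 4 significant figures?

19.91

∠AJE = 58.4° gives JE at 18.40° from the x-axis; with |JE| = 14.4, E = (-13.30, 25.76). ∠JER = 63.9° gives ER at -97.70° from the x-axis; with |ER| = 12.8, R = (-15.02, 13.07). Then |CR| = |R − C| = 19.91.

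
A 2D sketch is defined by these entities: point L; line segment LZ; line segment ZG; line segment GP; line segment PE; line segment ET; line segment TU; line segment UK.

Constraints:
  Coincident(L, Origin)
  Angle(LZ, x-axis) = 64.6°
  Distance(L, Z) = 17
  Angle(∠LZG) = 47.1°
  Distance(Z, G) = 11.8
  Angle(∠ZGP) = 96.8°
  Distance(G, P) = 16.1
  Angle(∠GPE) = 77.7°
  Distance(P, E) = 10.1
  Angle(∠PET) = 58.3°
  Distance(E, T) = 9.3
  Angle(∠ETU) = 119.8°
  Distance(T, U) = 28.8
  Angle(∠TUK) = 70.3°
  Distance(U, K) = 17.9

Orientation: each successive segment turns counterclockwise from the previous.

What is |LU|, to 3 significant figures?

26.3

L is at the origin; LZ runs at 64.6° with length 17.0, so Z = (7.29, 15.4). ∠LZG = 47.1° gives ZG at -162° from the x-axis; with |ZG| = 11.8, G = (-3.96, 11.8). ∠ZGP = 96.8° gives GP at -79.3° from the x-axis; with |GP| = 16.1, P = (-0.973, -4.01). ∠GPE = 77.7° gives PE at 23.0° from the x-axis; with |PE| = 10.1, E = (8.32, -0.0653). ∠PET = 58.3° gives ET at 145° from the x-axis; with |ET| = 9.3, T = (0.734, 5.31). ∠ETU = 119.8° gives TU at -155° from the x-axis; with |TU| = 28.8, U = (-25.4, -6.82). Then |LU| = |U − L| = 26.3.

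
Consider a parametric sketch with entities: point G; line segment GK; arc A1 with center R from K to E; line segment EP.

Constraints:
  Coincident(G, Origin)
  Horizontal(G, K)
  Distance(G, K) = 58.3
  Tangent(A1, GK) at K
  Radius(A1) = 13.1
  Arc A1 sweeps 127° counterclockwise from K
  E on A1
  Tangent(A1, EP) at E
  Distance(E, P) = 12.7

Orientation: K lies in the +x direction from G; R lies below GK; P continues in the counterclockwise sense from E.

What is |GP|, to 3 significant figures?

63.6

G is at the origin; GK is horizontal with |GK| = 58.3 and K on the +x side, so K = (58.3, 0.00). Since A1 is tangent to GK there, RK ⟂ GK, so R = K + (0, -13.1) = (58.3, -13.1). On A1, K sits at bearing 90° from R; a 127° counterclockwise sweep puts E at bearing 217°, so E = R + 13.1·(cos 217°, sin 217°) = (47.8, -21.0). Since A1 is tangent to EP there, RE ⟂ EP, so EP runs along (−sin 217°, cos 217°); with |EP| = 12.7, P = (55.5, -31.1). Then |GP| = |P − G| = 63.6.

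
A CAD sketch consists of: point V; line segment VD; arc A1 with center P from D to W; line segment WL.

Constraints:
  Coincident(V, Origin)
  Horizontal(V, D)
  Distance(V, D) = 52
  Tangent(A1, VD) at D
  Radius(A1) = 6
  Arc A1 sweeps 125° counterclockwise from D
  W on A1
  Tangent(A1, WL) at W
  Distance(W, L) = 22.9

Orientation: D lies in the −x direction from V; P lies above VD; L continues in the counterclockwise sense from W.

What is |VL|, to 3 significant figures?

66.5

On A1, D sits at bearing -90° from P; a 125° counterclockwise sweep puts W at bearing 35°, so W = P + 6.0·(cos 35°, sin 35°) = (-47.1, 9.44). The tangent condition forces PW to be normal to WL, so WL runs along (−sin 35°, cos 35°); with |WL| = 22.9, L = (-60.2, 28.2). Then |VL| = |L − V| = 66.5.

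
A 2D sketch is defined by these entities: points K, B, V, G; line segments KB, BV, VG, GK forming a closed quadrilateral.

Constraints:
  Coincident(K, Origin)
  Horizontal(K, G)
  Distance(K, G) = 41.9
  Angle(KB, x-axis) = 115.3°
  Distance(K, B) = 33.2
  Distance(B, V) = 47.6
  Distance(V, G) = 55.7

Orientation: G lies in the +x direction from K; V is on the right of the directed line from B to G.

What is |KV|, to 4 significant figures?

20.64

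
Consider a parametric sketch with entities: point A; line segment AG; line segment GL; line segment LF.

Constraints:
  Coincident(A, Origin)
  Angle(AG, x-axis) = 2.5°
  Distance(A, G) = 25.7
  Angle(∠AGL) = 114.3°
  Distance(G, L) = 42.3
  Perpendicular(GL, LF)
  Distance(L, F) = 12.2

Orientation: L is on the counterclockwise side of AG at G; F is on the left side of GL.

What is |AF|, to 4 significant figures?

54.05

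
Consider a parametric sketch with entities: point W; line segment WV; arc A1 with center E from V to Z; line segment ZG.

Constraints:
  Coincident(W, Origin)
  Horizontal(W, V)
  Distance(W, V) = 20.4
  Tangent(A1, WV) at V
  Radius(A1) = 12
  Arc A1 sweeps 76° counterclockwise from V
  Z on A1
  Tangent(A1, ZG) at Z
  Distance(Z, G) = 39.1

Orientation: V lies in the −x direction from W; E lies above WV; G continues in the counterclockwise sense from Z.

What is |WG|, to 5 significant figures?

47.041

W is at the origin; WV is horizontal with |WV| = 20.4 and V on the −x side, so V = (-20.400, 0.0000). Since A1 is tangent to WV there, EV ⟂ WV, so E = V + (0, 12) = (-20.400, 12.000). On A1, V sits at bearing -90° from E; a 76° counterclockwise sweep puts Z at bearing -14°, so Z = E + 12.0·(cos -14°, sin -14°) = (-8.7565, 9.0969). Since A1 is tangent to ZG there, EZ ⟂ ZG, so ZG runs along (−sin -14°, cos -14°); with |ZG| = 39.1, G = (0.70269, 47.036). Then |WG| = |G − W| = 47.041.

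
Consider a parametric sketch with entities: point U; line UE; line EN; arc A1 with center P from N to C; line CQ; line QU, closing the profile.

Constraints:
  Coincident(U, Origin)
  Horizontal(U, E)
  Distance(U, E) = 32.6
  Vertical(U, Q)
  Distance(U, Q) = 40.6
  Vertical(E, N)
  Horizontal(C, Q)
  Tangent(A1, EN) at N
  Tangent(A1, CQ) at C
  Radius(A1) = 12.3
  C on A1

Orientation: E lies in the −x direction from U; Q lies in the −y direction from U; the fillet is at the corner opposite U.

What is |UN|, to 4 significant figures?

43.17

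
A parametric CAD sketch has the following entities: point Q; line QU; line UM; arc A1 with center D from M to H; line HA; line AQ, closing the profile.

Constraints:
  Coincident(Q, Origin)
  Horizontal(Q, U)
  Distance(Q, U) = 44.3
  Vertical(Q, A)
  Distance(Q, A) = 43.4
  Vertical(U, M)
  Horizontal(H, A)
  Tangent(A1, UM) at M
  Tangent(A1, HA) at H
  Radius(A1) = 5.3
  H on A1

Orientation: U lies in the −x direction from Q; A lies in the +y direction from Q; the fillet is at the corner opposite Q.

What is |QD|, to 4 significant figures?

54.52

Q and A share the same x with |QA| = 43.4 and A on the +y side, so A = (0.000, 43.40). The virtual corner opposite Q is at (-44.30, 43.40). Since A1 is tangent to UM there, DM ⟂ UM and since A1 is tangent to HA there, DH ⟂ HA, with radius 5.3, so the center D sits 5.3 in from both sides at D = (-39.00, 38.10). Then |QD| = |D − Q| = 54.52.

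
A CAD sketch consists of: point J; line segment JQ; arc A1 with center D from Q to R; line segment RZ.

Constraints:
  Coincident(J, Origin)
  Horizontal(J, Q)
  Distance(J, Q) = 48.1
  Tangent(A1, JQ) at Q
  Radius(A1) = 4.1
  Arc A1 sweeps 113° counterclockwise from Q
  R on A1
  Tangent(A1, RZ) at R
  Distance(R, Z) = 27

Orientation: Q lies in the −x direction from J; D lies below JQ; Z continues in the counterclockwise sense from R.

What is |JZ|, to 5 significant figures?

51.394

J is at the origin; JQ is horizontal with |JQ| = 48.1 and Q on the −x side, so Q = (-48.100, 0.0000). A1 meets JQ tangentially, so DQ is at right angles to JQ, so D = Q + (0, -4.1) = (-48.100, -4.1000). On A1, Q sits at bearing 90° from D; a 113° counterclockwise sweep puts R at bearing 203°, so R = D + 4.1·(cos 203°, sin 203°) = (-51.874, -5.7020). A1 meets RZ tangentially, so DR is at right angles to RZ, so RZ runs along (−sin 203°, cos 203°); with |RZ| = 27.0, Z = (-41.324, -30.556). Then |JZ| = |Z − J| = 51.394.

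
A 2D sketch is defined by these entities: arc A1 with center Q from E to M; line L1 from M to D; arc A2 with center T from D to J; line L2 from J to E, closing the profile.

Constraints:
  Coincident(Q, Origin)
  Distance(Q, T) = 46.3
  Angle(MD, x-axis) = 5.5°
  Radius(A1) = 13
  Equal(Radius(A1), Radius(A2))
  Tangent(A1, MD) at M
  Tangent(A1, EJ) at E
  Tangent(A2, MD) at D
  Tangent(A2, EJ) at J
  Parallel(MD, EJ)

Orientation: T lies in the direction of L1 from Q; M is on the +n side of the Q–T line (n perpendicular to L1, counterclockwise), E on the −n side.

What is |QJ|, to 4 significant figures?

48.09

The slot axis is L1's direction at 5.5°, so u = (cos 5.5°, sin 5.5°) = (0.9954, 0.09585) and n = (−sin 5.5°, cos 5.5°) = (-0.09585, 0.9954). Q is at the origin and T lies 46.3 along u from Q, so T = 46.3·u = (46.09, 4.438). Tangency of A1 to both parallel lines with radius 13.0 puts M and E at Q ± 13.0·n: M = (-1.246, 12.94), E = (1.246, -12.94). Equal radii place D and J the same way about T: D = T + 13.0·n = (44.84, 17.38), J = T − 13.0·n = (47.33, -8.502). Then |QJ| = |J − Q| = 48.09.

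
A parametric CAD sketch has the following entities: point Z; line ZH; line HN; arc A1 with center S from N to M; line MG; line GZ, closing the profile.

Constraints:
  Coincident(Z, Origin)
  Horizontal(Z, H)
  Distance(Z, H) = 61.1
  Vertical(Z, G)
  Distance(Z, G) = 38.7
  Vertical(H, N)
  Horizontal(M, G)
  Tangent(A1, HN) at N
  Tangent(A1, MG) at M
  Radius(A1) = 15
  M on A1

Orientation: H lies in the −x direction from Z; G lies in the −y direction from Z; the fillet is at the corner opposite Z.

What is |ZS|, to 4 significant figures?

51.84

Z is at the origin; Z and H share the same y with |ZH| = 61.1 and H on the −x side, so H = (-61.10, 0.000). Z and G share the same x with |ZG| = 38.7 and G on the −y side, so G = (0.000, -38.70). The virtual corner opposite Z is at (-61.10, -38.70). The tangent condition forces SN to be normal to HN and since A1 is tangent to MG there, SM ⟂ MG, with radius 15.0, so the center S sits 15.0 in from both sides at S = (-46.10, -23.70). Then |ZS| = |S − Z| = 51.84.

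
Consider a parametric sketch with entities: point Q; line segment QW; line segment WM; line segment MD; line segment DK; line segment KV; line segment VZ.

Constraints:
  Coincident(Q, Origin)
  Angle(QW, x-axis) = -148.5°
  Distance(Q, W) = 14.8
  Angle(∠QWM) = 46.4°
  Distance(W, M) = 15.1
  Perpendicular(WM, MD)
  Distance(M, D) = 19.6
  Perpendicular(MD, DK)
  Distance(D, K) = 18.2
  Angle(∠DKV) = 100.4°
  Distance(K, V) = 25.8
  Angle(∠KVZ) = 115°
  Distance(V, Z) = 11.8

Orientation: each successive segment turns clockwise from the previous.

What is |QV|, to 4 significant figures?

24.39

Q is at the origin; QW runs at -148.5° with length 14.8, so W = (-12.62, -7.733). ∠QWM = 46.4° gives WM at 77.90° from the x-axis; with |WM| = 15.1, M = (-9.454, 7.032). The perpendicularity gives MD at right angles to WM, so MD runs at -12.10°; with |MD| = 19.6, D = (9.711, 2.923). The perpendicularity gives DK at right angles to MD, so DK runs at -102.1°; with |DK| = 18.2, K = (5.896, -14.87). ∠DKV = 100.4° gives KV at 178.3° from the x-axis; with |KV| = 25.8, V = (-19.89, -14.11). Then |QV| = |V − Q| = 24.39.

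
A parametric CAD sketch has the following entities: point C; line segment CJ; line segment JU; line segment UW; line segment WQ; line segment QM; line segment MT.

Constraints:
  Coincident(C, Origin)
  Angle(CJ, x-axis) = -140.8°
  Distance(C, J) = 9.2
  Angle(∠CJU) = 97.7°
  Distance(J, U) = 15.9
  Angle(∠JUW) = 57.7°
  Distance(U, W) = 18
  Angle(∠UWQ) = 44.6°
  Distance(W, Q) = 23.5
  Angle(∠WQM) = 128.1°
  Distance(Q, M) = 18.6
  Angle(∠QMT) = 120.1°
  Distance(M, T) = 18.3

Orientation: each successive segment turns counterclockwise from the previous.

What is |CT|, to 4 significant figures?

42.95

∠WQM = 128.1° gives QM at -108.9° from the x-axis; with |QM| = 18.6, M = (-19.09, -28.55). ∠QMT = 120.1° gives MT at -49.00° from the x-axis; with |MT| = 18.3, T = (-7.086, -42.36). Then |CT| = |T − C| = 42.95.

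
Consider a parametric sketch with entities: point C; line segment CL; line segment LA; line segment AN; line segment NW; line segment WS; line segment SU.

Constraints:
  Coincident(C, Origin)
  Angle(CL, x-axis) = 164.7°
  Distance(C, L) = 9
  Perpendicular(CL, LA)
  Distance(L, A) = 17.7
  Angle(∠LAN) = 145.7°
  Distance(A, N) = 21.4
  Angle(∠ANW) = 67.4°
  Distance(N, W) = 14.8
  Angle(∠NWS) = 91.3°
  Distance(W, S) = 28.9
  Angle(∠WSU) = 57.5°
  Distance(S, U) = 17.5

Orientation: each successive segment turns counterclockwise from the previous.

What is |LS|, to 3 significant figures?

7.61

C is at the origin; CL runs at 164.7° with length 9.0, so L = (-8.68, 2.37). The perpendicularity gives LA at right angles to CL, so LA runs at -105°; with |LA| = 17.7, A = (-13.4, -14.7). ∠LAN = 145.7° gives AN at -71.0° from the x-axis; with |AN| = 21.4, N = (-6.38, -34.9). ∠ANW = 67.4° gives NW at 41.6° from the x-axis; with |NW| = 14.8, W = (4.68, -25.1). ∠NWS = 91.3° gives WS at 130° from the x-axis; with |WS| = 28.9, S = (-14.0, -3.06). Then |LS| = |S − L| = 7.61.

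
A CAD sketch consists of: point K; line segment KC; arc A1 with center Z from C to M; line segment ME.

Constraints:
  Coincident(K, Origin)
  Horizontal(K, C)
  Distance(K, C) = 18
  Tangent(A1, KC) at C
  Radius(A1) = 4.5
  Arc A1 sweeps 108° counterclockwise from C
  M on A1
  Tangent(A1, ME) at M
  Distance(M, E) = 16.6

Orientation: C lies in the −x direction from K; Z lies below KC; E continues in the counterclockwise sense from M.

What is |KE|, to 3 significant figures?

27.6

On A1, C sits at bearing 90° from Z; a 108° counterclockwise sweep puts M at bearing 198°, so M = Z + 4.5·(cos 198°, sin 198°) = (-22.3, -5.89). The tangent condition forces ZM to be normal to ME, so ME runs along (−sin 198°, cos 198°); with |ME| = 16.6, E = (-17.2, -21.7). Then |KE| = |E − K| = 27.6.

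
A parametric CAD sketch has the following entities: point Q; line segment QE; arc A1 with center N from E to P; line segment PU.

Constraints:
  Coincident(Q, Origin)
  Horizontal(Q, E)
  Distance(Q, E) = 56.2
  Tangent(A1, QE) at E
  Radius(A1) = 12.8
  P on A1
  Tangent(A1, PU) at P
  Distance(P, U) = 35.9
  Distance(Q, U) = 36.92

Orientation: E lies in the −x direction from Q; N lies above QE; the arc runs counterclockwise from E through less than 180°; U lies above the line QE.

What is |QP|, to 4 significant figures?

47.18

Q is at the origin; QE is horizontal with |QE| = 56.2 and E on the −x side, so E = (-56.20, 0.000). A1 meets QE tangentially, so NE is at right angles to QE, so N = E + (0, 12.8) = (-56.20, 12.80). Since NP ⟂ PU (tangency), |NU| = √(12.8² + 35.9²) = 38.11 regardless of where P sits on A1. So U lies on both circle(Q, 36.92) and circle(N, 38.11); the above-QE intersection is U = (-22.01, 29.64). P is the foot of the tangent from U: P = (-47.02, 3.884).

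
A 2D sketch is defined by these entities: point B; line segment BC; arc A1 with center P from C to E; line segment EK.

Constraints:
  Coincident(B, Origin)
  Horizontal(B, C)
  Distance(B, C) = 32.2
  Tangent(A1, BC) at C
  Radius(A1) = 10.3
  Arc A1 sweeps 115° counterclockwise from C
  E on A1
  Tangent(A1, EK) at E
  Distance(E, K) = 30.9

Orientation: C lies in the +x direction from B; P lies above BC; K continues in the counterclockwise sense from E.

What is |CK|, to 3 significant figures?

42.8

B is at the origin; B and C share the same y with |BC| = 32.2 and C on the +x side, so C = (32.2, 0.00). The tangent condition forces PC to be normal to BC, so P = C + (0, 10.3) = (32.2, 10.3). On A1, C sits at bearing -90° from P; a 115° counterclockwise sweep puts E at bearing 25°, so E = P + 10.3·(cos 25°, sin 25°) = (41.5, 14.7). The tangent condition forces PE to be normal to EK, so EK runs along (−sin 25°, cos 25°); with |EK| = 30.9, K = (28.5, 42.7). Then |CK| = |K − C| = 42.8.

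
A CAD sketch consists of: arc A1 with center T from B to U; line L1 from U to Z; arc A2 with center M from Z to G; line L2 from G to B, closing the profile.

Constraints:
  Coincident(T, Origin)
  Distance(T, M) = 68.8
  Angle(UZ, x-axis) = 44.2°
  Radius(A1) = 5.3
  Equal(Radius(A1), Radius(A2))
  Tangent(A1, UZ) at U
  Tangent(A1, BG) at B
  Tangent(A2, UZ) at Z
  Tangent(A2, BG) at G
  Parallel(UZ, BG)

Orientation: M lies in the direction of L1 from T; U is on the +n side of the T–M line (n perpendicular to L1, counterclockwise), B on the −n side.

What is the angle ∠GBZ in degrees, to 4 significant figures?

8.759°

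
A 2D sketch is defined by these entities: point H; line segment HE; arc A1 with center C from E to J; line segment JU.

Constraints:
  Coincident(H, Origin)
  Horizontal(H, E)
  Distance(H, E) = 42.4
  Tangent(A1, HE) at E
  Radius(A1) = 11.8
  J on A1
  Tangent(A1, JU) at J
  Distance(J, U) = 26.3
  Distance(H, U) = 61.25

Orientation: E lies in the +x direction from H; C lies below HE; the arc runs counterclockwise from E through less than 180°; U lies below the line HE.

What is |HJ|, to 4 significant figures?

36.98

Checks: |CJ| = 11.80 ✓; ∠(CJ, JU) = 90.00° ✓; |JU| = 26.30 ✓; |HU| = 61.25 ✓.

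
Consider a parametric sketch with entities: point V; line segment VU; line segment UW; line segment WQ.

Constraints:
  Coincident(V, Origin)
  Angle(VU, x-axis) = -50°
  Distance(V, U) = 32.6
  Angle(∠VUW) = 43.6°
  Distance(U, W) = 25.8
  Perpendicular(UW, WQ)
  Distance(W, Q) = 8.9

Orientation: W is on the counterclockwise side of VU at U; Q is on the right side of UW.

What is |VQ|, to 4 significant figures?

31.46

∠VUW = 43.6°, so UW runs at -50.0° + (180° − 43.6°) = 86.40° from the x-axis; with |UW| = 25.8, W = U + 25.8·(cos 86.40°, sin 86.40°) = (22.57, 0.7760). The perpendicularity gives WQ at right angles to UW; with |WQ| = 8.9 on the right of UW, Q = W + 8.9·(0.9980, -0.06279) = (31.46, 0.2172). Then |VQ| = |Q − V| = 31.46.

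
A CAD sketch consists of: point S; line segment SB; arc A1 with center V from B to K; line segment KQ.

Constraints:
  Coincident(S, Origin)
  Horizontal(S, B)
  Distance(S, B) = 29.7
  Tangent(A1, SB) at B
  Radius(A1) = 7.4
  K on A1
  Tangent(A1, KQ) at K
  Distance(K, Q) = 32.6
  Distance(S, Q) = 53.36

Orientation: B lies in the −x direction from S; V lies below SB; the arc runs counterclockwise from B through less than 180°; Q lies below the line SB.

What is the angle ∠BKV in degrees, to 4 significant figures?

43.01°

Checks: |VK| = 7.400 ✓; ∠(VK, KQ) = 90.00° ✓; |KQ| = 32.60 ✓; |SQ| = 53.36 ✓.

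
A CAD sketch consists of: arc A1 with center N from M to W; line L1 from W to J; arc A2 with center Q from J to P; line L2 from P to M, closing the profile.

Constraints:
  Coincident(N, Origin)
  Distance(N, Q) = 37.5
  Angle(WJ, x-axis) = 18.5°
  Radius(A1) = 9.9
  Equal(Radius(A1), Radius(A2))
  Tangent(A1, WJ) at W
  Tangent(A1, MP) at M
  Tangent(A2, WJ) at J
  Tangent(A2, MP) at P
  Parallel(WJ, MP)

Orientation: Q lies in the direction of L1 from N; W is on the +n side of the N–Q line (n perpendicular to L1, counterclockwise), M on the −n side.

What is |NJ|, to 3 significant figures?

38.8

The slot axis is L1's direction at 18.5°, so u = (cos 18.5°, sin 18.5°) = (0.948, 0.317) and n = (−sin 18.5°, cos 18.5°) = (-0.317, 0.948). N is at the origin and Q lies 37.5 along u from N, so Q = 37.5·u = (35.6, 11.9). Tangency of A1 to both parallel lines with radius 9.9 puts W and M at N ± 9.9·n: W = (-3.14, 9.39), M = (3.14, -9.39). Equal radii place J and P the same way about Q: J = Q + 9.9·n = (32.4, 21.3), P = Q − 9.9·n = (38.7, 2.51). Then |NJ| = |J − N| = 38.8.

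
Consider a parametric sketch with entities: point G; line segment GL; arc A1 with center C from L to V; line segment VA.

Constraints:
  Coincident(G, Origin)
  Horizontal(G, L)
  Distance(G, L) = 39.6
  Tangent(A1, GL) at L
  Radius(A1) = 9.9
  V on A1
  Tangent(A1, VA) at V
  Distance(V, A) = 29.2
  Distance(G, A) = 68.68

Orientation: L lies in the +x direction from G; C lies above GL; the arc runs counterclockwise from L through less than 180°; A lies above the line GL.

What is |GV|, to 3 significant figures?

49.0

G is at the origin; GL is horizontal with |GL| = 39.6 and L on the +x side, so L = (39.6, 0.00). Tangency of A1 to GL means the radius CL is perpendicular to GL, so C = L + (0, 9.9) = (39.6, 9.90). Since CV ⟂ VA (tangency), |CA| = √(9.9² + 29.2²) = 30.8 regardless of where V sits on A1. So A lies on both circle(G, 68.68) and circle(C, 30.8); the above-GL intersection is A = (60.4, 32.6). V is the foot of the tangent from A: V = (48.7, 5.91).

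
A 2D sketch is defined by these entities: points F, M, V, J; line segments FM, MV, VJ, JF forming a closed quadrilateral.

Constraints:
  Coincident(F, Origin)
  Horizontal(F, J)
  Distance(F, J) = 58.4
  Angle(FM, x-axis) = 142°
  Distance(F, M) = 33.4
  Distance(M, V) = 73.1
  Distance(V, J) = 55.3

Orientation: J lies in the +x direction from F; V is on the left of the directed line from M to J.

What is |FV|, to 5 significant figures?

65.422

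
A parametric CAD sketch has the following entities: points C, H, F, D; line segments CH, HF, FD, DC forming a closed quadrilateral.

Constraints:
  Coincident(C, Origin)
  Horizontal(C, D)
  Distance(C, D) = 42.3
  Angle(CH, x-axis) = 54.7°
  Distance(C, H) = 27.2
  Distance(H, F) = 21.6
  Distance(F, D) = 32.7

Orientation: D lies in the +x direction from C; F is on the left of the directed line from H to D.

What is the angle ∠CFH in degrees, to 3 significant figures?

15.7°

C is at the origin; CD is horizontal with |CD| = 42.3 and D in +x, so D = (42.3, 0). CH runs at 54.7° with |CH| = 27.2, so H = (15.7, 22.2). F is determined by |HF| = 21.6 and |FD| = 32.7 together: it lies at the intersection of circle(H, 21.6) and circle(D, 32.7). With |HD| = 34.6, the foot of the radical line on HD is 8.61 from H and the perpendicular offset is √(21.6² − 8.61²) = 19.8. Taking the left-of-HD solution: F = (35.0, 31.9).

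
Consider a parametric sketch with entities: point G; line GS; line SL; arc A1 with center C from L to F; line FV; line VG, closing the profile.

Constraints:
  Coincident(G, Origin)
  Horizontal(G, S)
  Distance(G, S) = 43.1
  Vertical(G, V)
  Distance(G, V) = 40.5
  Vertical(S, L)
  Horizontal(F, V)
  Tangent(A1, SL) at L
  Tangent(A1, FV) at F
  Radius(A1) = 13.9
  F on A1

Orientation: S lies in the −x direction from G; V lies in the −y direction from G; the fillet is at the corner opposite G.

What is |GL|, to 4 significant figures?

50.65

The virtual corner opposite G is at (-43.10, -40.50). The tangent condition forces CL to be normal to SL and the tangent condition forces CF to be normal to FV, with radius 13.9, so the center C sits 13.9 in from both sides at C = (-29.20, -26.60). That places the tangent points at L = (-43.10, -26.60) on SL and F = (-29.20, -40.50) on FV. Then |GL| = |L − G| = 50.65.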